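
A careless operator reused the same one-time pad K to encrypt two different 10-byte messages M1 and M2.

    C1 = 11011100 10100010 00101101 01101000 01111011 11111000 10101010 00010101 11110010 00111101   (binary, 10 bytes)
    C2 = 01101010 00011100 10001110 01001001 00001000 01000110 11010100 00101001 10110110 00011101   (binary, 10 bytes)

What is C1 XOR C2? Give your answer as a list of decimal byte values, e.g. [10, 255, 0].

C1 ⊕ C2 = (M1 ⊕ K) ⊕ (M2 ⊕ K) = M1 ⊕ M2 — the shared key cancels under XOR.
220 xor 106 = 182
162 xor  28 = 190
 45 xor 142 = 163
104 xor  73 =  33
123 xor   8 = 115
248 xor  70 = 190
170 xor 212 = 126
 21 xor  41 =  60
242 xor 182 =  68
 61 xor  29 =  32

[182, 190, 163, 33, 115, 190, 126, 60, 68, 32]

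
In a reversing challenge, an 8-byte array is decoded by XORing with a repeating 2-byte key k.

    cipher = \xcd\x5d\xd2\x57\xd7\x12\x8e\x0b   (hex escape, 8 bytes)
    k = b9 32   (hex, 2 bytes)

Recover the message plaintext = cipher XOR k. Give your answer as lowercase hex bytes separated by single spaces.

The 2-byte key repeats, so the effective keystream is b9 32 b9 32 b9 32 b9 32.
byte 0: 205 ⊕ 185 = 116
byte 1:  93 ⊕  50 = 111
byte 2: 210 ⊕ 185 = 107
byte 3:  87 ⊕  50 = 101
byte 4: 215 ⊕ 185 = 110
byte 5:  18 ⊕  50 =  32
byte 6: 142 ⊕ 185 =  55
byte 7:  11 ⊕  50 =  57

74 6f 6b 65 6e 20 37 39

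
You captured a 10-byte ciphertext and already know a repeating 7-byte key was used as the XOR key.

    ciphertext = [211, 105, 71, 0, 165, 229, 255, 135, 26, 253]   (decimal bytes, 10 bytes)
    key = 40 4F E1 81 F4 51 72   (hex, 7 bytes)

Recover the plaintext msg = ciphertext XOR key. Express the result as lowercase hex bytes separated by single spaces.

93 26 a6 81 51 b4 8d c7 55 1c

The 7-byte key repeats, so the effective keystream is 40 4f e1 81 f4 51 72 40 4f e1.
byte 0: 211 ⊕  64 = 147
byte 1: 105 ⊕  79 =  38
byte 2:  71 ⊕ 225 = 166
byte 3:   0 ⊕ 129 = 129
byte 4: 165 ⊕ 244 =  81
byte 5: 229 ⊕  81 = 180
byte 6: 255 ⊕ 114 = 141
byte 7: 135 ⊕  64 = 199
byte 8:  26 ⊕  79 =  85
byte 9: 253 ⊕ 225 =  28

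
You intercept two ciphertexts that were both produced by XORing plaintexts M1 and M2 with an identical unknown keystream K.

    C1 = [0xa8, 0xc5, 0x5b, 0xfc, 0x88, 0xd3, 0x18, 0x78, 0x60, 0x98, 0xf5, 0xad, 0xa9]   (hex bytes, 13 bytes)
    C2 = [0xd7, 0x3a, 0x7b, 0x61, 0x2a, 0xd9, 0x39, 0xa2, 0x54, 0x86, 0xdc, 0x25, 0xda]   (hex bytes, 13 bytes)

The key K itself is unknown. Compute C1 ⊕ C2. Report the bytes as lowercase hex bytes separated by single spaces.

7f ff 20 9d a2 0a 21 da 34 1e 29 88 73

C1 ⊕ C2 = (M1 ⊕ K) ⊕ (M2 ⊕ K) = M1 ⊕ M2 — the shared key cancels under XOR.
byte 0: a8 XOR d7 = 7f
byte 1: c5 XOR 3a = ff
byte 2: 5b XOR 7b = 20
byte 3: fc XOR 61 = 9d
byte 4: 88 XOR 2a = a2
byte 5: d3 XOR d9 = 0a
byte 6: 18 XOR 39 = 21
byte 7: 78 XOR a2 = da
byte 8: 60 XOR 54 = 34
byte 9: 98 XOR 86 = 1e
byte 10: f5 XOR dc = 29
byte 11: ad XOR 25 = 88
byte 12: a9 XOR da = 73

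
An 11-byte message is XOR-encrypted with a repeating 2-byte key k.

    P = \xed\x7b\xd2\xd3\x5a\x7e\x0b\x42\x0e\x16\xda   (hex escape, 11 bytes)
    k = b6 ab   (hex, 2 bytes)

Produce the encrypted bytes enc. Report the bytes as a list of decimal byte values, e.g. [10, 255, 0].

The 2-byte key repeats, so the effective keystream is b6 ab b6 ab b6 ab b6 ab b6 ab b6.
byte 0: ed xor b6 = 5b
byte 1: 7b xor ab = d0
byte 2: d2 xor b6 = 64
byte 3: d3 xor ab = 78
byte 4: 5a xor b6 = ec
byte 5: 7e xor ab = d5
byte 6: 0b xor b6 = bd
byte 7: 42 xor ab = e9
byte 8: 0e xor b6 = b8
byte 9: 16 xor ab = bd
byte 10: da xor b6 = 6c

[91, 208, 100, 120, 236, 213, 189, 233, 184, 189, 108]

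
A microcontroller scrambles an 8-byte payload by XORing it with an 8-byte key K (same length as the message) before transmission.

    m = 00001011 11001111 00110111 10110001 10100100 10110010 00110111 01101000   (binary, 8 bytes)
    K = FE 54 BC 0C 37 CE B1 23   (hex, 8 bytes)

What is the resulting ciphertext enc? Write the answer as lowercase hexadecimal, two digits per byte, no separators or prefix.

f59b8bbd937c864b

00001011 xor 11111110 = 11110101
11001111 xor 01010100 = 10011011
00110111 xor 10111100 = 10001011
10110001 xor 00001100 = 10111101
10100100 xor 00110111 = 10010011
10110010 xor 11001110 = 01111100
00110111 xor 10110001 = 10000110
01101000 xor 00100011 = 01001011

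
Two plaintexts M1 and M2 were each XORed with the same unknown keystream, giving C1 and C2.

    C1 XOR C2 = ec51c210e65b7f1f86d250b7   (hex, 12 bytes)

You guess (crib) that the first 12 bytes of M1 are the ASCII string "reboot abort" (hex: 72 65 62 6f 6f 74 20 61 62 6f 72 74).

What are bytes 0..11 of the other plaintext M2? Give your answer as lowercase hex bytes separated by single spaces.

Since C1 ⊕ C2 = M1 ⊕ M2, XORing with the guessed M1 bytes yields the corresponding M2 bytes: M2 = (C1 ⊕ C2) ⊕ M1.
236 ^ 114 = 158
 81 ^ 101 =  52
194 ^  98 = 160
 16 ^ 111 = 127
230 ^ 111 = 137
 91 ^ 116 =  47
127 ^  32 =  95
 31 ^  97 = 126
134 ^  98 = 228
210 ^ 111 = 189
 80 ^ 114 =  34
183 ^ 116 = 195

9e 34 a0 7f 89 2f 5f 7e e4 bd 22 c3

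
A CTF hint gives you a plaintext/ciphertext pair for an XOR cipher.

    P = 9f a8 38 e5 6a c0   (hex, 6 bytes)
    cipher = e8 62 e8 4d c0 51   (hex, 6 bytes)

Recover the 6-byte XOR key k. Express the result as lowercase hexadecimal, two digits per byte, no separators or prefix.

77cad0a8aa91

Since cipher = P ⊕ k, XORing both sides with P gives k = P ⊕ cipher.
byte 0: 10011111 xor 11101000 = 01110111
byte 1: 10101000 xor 01100010 = 11001010
byte 2: 00111000 xor 11101000 = 11010000
byte 3: 11100101 xor 01001101 = 10101000
byte 4: 01101010 xor 11000000 = 10101010
byte 5: 11000000 xor 01010001 = 10010001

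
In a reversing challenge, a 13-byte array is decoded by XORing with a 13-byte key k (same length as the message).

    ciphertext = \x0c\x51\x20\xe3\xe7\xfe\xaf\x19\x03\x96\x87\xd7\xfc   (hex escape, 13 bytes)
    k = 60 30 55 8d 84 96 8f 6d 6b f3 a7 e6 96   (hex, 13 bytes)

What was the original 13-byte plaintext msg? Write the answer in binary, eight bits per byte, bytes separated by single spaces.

 12 xor  96 = 108
 81 xor  48 =  97
 32 xor  85 = 117
227 xor 141 = 110
231 xor 132 =  99
254 xor 150 = 104
175 xor 143 =  32
 25 xor 109 = 116
  3 xor 107 = 104
150 xor 243 = 101
135 xor 167 =  32
215 xor 230 =  49
252 xor 150 = 106

01101100 01100001 01110101 01101110 01100011 01101000 00100000 01110100 01101000 01100101 00100000 00110001 01101010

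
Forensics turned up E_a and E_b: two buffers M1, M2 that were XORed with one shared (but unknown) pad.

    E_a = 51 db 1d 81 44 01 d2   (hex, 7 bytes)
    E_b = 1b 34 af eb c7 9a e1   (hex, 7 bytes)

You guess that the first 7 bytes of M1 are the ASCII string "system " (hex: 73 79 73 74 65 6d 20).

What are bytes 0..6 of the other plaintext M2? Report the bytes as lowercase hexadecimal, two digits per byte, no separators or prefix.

3996c11ee6f613

First, E_a ⊕ E_b = (M1 ⊕ K) ⊕ (M2 ⊕ K) = M1 ⊕ M2, so the key drops out. Then M2 = (M1 ⊕ M2) ⊕ M1 over the first 7 bytes.
byte 0: (51 ^ 1b) ^ 73 = 4a ^ 73 = 39
byte 1: (db ^ 34) ^ 79 = ef ^ 79 = 96
byte 2: (1d ^ af) ^ 73 = b2 ^ 73 = c1
byte 3: (81 ^ eb) ^ 74 = 6a ^ 74 = 1e
byte 4: (44 ^ c7) ^ 65 = 83 ^ 65 = e6
byte 5: (01 ^ 9a) ^ 6d = 9b ^ 6d = f6
byte 6: (d2 ^ e1) ^ 20 = 33 ^ 20 = 13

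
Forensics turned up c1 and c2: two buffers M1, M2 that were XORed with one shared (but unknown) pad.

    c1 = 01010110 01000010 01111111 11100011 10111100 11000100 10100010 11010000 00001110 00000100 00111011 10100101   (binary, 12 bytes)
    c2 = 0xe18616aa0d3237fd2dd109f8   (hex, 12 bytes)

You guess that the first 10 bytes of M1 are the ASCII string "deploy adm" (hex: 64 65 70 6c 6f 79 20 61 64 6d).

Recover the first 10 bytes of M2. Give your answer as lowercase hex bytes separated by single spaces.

First, c1 ⊕ c2 = (M1 ⊕ K) ⊕ (M2 ⊕ K) = M1 ⊕ M2, so the key drops out. Then M2 = (M1 ⊕ M2) ⊕ M1 over the first 10 bytes.
byte 0: (56 ⊕ e1) ⊕ 64 = b7 ⊕ 64 = d3
byte 1: (42 ⊕ 86) ⊕ 65 = c4 ⊕ 65 = a1
byte 2: (7f ⊕ 16) ⊕ 70 = 69 ⊕ 70 = 19
byte 3: (e3 ⊕ aa) ⊕ 6c = 49 ⊕ 6c = 25
byte 4: (bc ⊕ 0d) ⊕ 6f = b1 ⊕ 6f = de
byte 5: (c4 ⊕ 32) ⊕ 79 = f6 ⊕ 79 = 8f
byte 6: (a2 ⊕ 37) ⊕ 20 = 95 ⊕ 20 = b5
byte 7: (d0 ⊕ fd) ⊕ 61 = 2d ⊕ 61 = 4c
byte 8: (0e ⊕ 2d) ⊕ 64 = 23 ⊕ 64 = 47
byte 9: (04 ⊕ d1) ⊕ 6d = d5 ⊕ 6d = b8

d3 a1 19 25 de 8f b5 4c 47 b8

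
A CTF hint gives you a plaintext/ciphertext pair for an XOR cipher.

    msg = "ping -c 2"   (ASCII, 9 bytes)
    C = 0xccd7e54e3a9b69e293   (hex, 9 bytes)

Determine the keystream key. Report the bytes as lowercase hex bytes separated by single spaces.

bc be 8b 29 1a b6 0a c2 a1

Since C = msg ⊕ key, XORing both sides with msg gives key = msg ⊕ C.
70 XOR cc = bc
69 XOR d7 = be
6e XOR e5 = 8b
67 XOR 4e = 29
20 XOR 3a = 1a
2d XOR 9b = b6
63 XOR 69 = 0a
20 XOR e2 = c2
32 XOR 93 = a1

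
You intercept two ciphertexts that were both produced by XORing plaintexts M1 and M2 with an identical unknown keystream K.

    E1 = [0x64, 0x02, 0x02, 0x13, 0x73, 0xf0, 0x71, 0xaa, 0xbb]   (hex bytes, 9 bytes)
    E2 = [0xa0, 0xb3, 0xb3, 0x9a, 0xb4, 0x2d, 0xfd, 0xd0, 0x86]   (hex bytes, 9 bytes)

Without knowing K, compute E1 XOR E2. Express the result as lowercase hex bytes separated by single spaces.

E1 ⊕ E2 = (M1 ⊕ K) ⊕ (M2 ⊕ K) = M1 ⊕ M2 — the shared key cancels under XOR.
100 ^ 160 = 196
  2 ^ 179 = 177
  2 ^ 179 = 177
 19 ^ 154 = 137
115 ^ 180 = 199
240 ^  45 = 221
113 ^ 253 = 140
170 ^ 208 = 122
187 ^ 134 =  61

c4 b1 b1 89 c7 dd 8c 7a 3d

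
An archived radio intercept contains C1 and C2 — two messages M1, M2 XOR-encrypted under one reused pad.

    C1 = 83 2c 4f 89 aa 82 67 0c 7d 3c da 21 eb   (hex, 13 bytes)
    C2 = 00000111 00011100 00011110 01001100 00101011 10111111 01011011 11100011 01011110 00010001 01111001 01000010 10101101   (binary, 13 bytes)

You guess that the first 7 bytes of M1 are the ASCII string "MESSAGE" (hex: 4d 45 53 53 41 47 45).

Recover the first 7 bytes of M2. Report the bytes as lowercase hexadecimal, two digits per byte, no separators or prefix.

First, C1 ⊕ C2 = (M1 ⊕ K) ⊕ (M2 ⊕ K) = M1 ⊕ M2, so the key drops out. Then M2 = (M1 ⊕ M2) ⊕ M1 over the first 7 bytes.
byte 0: (83 ^ 07) ^ 4d = 84 ^ 4d = c9
byte 1: (2c ^ 1c) ^ 45 = 30 ^ 45 = 75
byte 2: (4f ^ 1e) ^ 53 = 51 ^ 53 = 02
byte 3: (89 ^ 4c) ^ 53 = c5 ^ 53 = 96
byte 4: (aa ^ 2b) ^ 41 = 81 ^ 41 = c0
byte 5: (82 ^ bf) ^ 47 = 3d ^ 47 = 7a
byte 6: (67 ^ 5b) ^ 45 = 3c ^ 45 = 79

c9750296c07a79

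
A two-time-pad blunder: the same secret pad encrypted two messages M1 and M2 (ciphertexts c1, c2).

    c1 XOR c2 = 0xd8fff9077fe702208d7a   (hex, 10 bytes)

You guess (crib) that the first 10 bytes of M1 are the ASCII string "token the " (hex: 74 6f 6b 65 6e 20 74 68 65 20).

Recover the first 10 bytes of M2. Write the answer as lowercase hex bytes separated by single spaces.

Since c1 ⊕ c2 = M1 ⊕ M2, XORing with the guessed M1 bytes yields the corresponding M2 bytes: M2 = (c1 ⊕ c2) ⊕ M1.
d8 XOR 74 = ac
ff XOR 6f = 90
f9 XOR 6b = 92
07 XOR 65 = 62
7f XOR 6e = 11
e7 XOR 20 = c7
02 XOR 74 = 76
20 XOR 68 = 48
8d XOR 65 = e8
7a XOR 20 = 5a

ac 90 92 62 11 c7 76 48 e8 5a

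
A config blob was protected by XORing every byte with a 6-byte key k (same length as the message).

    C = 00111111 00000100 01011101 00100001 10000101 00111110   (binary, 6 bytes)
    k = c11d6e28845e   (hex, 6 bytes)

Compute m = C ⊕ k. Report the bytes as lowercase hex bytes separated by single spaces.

byte 0: 3f xor c1 = fe
byte 1: 04 xor 1d = 19
byte 2: 5d xor 6e = 33
byte 3: 21 xor 28 = 09
byte 4: 85 xor 84 = 01
byte 5: 3e xor 5e = 60

fe 19 33 09 01 60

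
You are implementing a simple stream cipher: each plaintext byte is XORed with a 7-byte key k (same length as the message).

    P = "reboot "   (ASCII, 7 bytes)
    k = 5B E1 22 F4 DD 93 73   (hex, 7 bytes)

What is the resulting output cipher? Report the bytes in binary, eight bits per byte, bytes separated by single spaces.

00101001 10000100 01000000 10011011 10110010 11100111 01010011

XOR is its own inverse, so applying the key byte-wise gives the result directly.
72 xor 5b = 29
65 xor e1 = 84
62 xor 22 = 40
6f xor f4 = 9b
6f xor dd = b2
74 xor 93 = e7
20 xor 73 = 53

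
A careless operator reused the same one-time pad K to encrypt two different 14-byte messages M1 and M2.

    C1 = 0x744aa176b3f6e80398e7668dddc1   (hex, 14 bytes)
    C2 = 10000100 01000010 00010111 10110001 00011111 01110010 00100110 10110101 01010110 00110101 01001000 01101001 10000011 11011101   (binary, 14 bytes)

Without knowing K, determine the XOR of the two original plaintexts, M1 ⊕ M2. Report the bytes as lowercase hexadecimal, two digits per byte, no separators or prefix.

C1 ⊕ C2 = (M1 ⊕ K) ⊕ (M2 ⊕ K) = M1 ⊕ M2 — the shared key cancels under XOR.
01110100 ^ 10000100 = 11110000
01001010 ^ 01000010 = 00001000
10100001 ^ 00010111 = 10110110
01110110 ^ 10110001 = 11000111
10110011 ^ 00011111 = 10101100
11110110 ^ 01110010 = 10000100
11101000 ^ 00100110 = 11001110
00000011 ^ 10110101 = 10110110
10011000 ^ 01010110 = 11001110
11100111 ^ 00110101 = 11010010
01100110 ^ 01001000 = 00101110
10001101 ^ 01101001 = 11100100
11011101 ^ 10000011 = 01011110
11000001 ^ 11011101 = 00011100

f008b6c7ac84ceb6ced22ee45e1c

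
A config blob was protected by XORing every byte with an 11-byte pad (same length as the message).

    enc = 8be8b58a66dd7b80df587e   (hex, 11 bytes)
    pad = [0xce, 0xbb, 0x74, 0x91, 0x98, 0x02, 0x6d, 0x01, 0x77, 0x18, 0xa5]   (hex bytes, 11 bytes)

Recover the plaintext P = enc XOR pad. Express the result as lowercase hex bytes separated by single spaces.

XOR is its own inverse, so applying the key byte-wise gives the result directly.
byte 0: 139 ⊕ 206 =  69
byte 1: 232 ⊕ 187 =  83
byte 2: 181 ⊕ 116 = 193
byte 3: 138 ⊕ 145 =  27
byte 4: 102 ⊕ 152 = 254
byte 5: 221 ⊕   2 = 223
byte 6: 123 ⊕ 109 =  22
byte 7: 128 ⊕   1 = 129
byte 8: 223 ⊕ 119 = 168
byte 9:  88 ⊕  24 =  64
byte 10: 126 ⊕ 165 = 219

45 53 c1 1b fe df 16 81 a8 40 db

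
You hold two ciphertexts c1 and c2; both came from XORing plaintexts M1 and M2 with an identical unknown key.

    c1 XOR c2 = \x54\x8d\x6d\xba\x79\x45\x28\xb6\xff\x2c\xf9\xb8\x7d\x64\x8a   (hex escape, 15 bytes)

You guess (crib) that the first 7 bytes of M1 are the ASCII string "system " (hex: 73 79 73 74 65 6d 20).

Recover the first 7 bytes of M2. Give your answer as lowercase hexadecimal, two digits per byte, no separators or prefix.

27f41ece1c2808

Since c1 ⊕ c2 = M1 ⊕ M2, XORing with the guessed M1 bytes yields the corresponding M2 bytes: M2 = (c1 ⊕ c2) ⊕ M1.
byte 0: 01010100 ^ 01110011 = 00100111
byte 1: 10001101 ^ 01111001 = 11110100
byte 2: 01101101 ^ 01110011 = 00011110
byte 3: 10111010 ^ 01110100 = 11001110
byte 4: 01111001 ^ 01100101 = 00011100
byte 5: 01000101 ^ 01101101 = 00101000
byte 6: 00101000 ^ 00100000 = 00001000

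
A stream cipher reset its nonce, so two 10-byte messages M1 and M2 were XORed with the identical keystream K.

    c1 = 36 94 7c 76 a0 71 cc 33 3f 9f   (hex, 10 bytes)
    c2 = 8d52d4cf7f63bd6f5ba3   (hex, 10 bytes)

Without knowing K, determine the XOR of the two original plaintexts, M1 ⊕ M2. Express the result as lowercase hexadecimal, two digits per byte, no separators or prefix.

c1 ⊕ c2 = (M1 ⊕ K) ⊕ (M2 ⊕ K) = M1 ⊕ M2 — the shared key cancels under XOR.
36 ⊕ 8d = bb
94 ⊕ 52 = c6
7c ⊕ d4 = a8
76 ⊕ cf = b9
a0 ⊕ 7f = df
71 ⊕ 63 = 12
cc ⊕ bd = 71
33 ⊕ 6f = 5c
3f ⊕ 5b = 64
9f ⊕ a3 = 3c

bbc6a8b9df12715c643c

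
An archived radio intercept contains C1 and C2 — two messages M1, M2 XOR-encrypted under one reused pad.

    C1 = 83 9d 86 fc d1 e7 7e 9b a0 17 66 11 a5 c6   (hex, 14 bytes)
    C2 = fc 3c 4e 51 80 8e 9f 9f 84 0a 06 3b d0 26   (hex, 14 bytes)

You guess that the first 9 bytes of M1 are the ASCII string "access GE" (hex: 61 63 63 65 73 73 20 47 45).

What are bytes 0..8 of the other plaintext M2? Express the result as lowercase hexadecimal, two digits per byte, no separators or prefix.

1ec2abc8221ac14361

First, C1 ⊕ C2 = (M1 ⊕ K) ⊕ (M2 ⊕ K) = M1 ⊕ M2, so the key drops out. Then M2 = (M1 ⊕ M2) ⊕ M1 over the first 9 bytes.
byte 0: (83 ^ fc) ^ 61 = 7f ^ 61 = 1e
byte 1: (9d ^ 3c) ^ 63 = a1 ^ 63 = c2
byte 2: (86 ^ 4e) ^ 63 = c8 ^ 63 = ab
byte 3: (fc ^ 51) ^ 65 = ad ^ 65 = c8
byte 4: (d1 ^ 80) ^ 73 = 51 ^ 73 = 22
byte 5: (e7 ^ 8e) ^ 73 = 69 ^ 73 = 1a
byte 6: (7e ^ 9f) ^ 20 = e1 ^ 20 = c1
byte 7: (9b ^ 9f) ^ 47 = 04 ^ 47 = 43
byte 8: (a0 ^ 84) ^ 45 = 24 ^ 45 = 61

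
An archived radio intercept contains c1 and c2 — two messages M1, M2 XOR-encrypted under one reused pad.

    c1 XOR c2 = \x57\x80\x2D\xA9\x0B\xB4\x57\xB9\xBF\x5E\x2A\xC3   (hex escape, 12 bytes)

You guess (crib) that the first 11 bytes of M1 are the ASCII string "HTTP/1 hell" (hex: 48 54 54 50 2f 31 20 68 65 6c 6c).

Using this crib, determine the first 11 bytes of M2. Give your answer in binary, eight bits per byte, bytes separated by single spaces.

00011111 11010100 01111001 11111001 00100100 10000101 01110111 11010001 11011010 00110010 01000110

Since c1 ⊕ c2 = M1 ⊕ M2, XORing with the guessed M1 bytes yields the corresponding M2 bytes: M2 = (c1 ⊕ c2) ⊕ M1.
 87 xor  72 =  31
128 xor  84 = 212
 45 xor  84 = 121
169 xor  80 = 249
 11 xor  47 =  36
180 xor  49 = 133
 87 xor  32 = 119
185 xor 104 = 209
191 xor 101 = 218
 94 xor 108 =  50
 42 xor 108 =  70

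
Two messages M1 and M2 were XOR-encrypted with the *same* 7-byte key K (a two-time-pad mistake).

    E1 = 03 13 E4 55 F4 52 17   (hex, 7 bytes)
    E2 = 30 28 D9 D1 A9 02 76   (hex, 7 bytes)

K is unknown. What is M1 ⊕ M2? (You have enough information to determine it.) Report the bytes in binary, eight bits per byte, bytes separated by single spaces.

E1 ⊕ E2 = (M1 ⊕ K) ⊕ (M2 ⊕ K) = M1 ⊕ M2 — the shared key cancels under XOR.
byte 0: 03 ^ 30 = 33
byte 1: 13 ^ 28 = 3b
byte 2: e4 ^ d9 = 3d
byte 3: 55 ^ d1 = 84
byte 4: f4 ^ a9 = 5d
byte 5: 52 ^ 02 = 50
byte 6: 17 ^ 76 = 61

00110011 00111011 00111101 10000100 01011101 01010000 01100001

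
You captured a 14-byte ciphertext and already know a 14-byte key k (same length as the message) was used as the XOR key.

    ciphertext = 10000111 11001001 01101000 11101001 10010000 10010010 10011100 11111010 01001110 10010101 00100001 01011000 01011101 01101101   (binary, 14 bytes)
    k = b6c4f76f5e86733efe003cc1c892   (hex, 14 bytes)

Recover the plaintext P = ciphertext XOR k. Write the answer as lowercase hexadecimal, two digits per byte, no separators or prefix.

byte 0: 87 ⊕ b6 = 31
byte 1: c9 ⊕ c4 = 0d
byte 2: 68 ⊕ f7 = 9f
byte 3: e9 ⊕ 6f = 86
byte 4: 90 ⊕ 5e = ce
byte 5: 92 ⊕ 86 = 14
byte 6: 9c ⊕ 73 = ef
byte 7: fa ⊕ 3e = c4
byte 8: 4e ⊕ fe = b0
byte 9: 95 ⊕ 00 = 95
byte 10: 21 ⊕ 3c = 1d
byte 11: 58 ⊕ c1 = 99
byte 12: 5d ⊕ c8 = 95
byte 13: 6d ⊕ 92 = ff

310d9f86ce14efc4b0951d9995ff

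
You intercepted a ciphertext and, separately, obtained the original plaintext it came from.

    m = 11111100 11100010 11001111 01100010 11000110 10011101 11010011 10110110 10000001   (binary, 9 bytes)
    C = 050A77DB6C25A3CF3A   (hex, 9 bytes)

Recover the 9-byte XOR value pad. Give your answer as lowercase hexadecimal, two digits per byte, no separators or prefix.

Since C = m ⊕ pad, XORing both sides with m gives pad = m ⊕ C.
byte 0: fc ^ 05 = f9
byte 1: e2 ^ 0a = e8
byte 2: cf ^ 77 = b8
byte 3: 62 ^ db = b9
byte 4: c6 ^ 6c = aa
byte 5: 9d ^ 25 = b8
byte 6: d3 ^ a3 = 70
byte 7: b6 ^ cf = 79
byte 8: 81 ^ 3a = bb

f9e8b8b9aab87079bb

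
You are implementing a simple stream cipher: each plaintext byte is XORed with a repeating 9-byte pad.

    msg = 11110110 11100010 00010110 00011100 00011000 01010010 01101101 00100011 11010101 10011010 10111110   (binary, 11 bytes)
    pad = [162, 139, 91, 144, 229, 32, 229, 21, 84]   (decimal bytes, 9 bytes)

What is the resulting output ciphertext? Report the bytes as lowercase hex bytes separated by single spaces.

54 69 4d 8c fd 72 88 36 81 38 35

The 9-byte key repeats, so the effective keystream is a2 8b 5b 90 e5 20 e5 15 54 a2 8b.
byte 0: 246 ^ 162 =  84
byte 1: 226 ^ 139 = 105
byte 2:  22 ^  91 =  77
byte 3:  28 ^ 144 = 140
byte 4:  24 ^ 229 = 253
byte 5:  82 ^  32 = 114
byte 6: 109 ^ 229 = 136
byte 7:  35 ^  21 =  54
byte 8: 213 ^  84 = 129
byte 9: 154 ^ 162 =  56
byte 10: 190 ^ 139 =  53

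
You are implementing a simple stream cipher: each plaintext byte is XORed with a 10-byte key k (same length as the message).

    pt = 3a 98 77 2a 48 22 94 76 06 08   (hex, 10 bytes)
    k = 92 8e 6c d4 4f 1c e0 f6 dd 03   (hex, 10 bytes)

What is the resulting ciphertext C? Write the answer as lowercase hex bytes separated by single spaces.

a8 16 1b fe 07 3e 74 80 db 0b

 58 XOR 146 = 168
152 XOR 142 =  22
119 XOR 108 =  27
 42 XOR 212 = 254
 72 XOR  79 =   7
 34 XOR  28 =  62
148 XOR 224 = 116
118 XOR 246 = 128
  6 XOR 221 = 219
  8 XOR   3 =  11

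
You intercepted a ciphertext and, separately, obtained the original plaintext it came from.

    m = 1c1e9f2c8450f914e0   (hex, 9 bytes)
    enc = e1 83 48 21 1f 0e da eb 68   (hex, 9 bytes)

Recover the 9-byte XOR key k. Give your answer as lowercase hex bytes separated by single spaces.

fd 9d d7 0d 9b 5e 23 ff 88

Since enc = m ⊕ k, XORing both sides with m gives k = m ⊕ enc.
 28 ^ 225 = 253
 30 ^ 131 = 157
159 ^  72 = 215
 44 ^  33 =  13
132 ^  31 = 155
 80 ^  14 =  94
249 ^ 218 =  35
 20 ^ 235 = 255
224 ^ 104 = 136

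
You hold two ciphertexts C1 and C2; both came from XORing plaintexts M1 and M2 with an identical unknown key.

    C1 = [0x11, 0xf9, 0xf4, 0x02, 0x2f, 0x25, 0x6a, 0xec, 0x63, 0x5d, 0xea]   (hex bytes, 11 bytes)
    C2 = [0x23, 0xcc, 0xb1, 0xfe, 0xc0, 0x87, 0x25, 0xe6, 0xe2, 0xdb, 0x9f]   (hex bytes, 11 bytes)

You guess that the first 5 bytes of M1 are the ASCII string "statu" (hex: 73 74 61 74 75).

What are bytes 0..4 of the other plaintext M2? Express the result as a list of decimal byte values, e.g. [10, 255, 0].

[65, 65, 36, 136, 154]

First, C1 ⊕ C2 = (M1 ⊕ K) ⊕ (M2 ⊕ K) = M1 ⊕ M2, so the key drops out. Then M2 = (M1 ⊕ M2) ⊕ M1 over the first 5 bytes.
byte 0: (11 XOR 23) XOR 73 = 32 XOR 73 = 41
byte 1: (f9 XOR cc) XOR 74 = 35 XOR 74 = 41
byte 2: (f4 XOR b1) XOR 61 = 45 XOR 61 = 24
byte 3: (02 XOR fe) XOR 74 = fc XOR 74 = 88
byte 4: (2f XOR c0) XOR 75 = ef XOR 75 = 9a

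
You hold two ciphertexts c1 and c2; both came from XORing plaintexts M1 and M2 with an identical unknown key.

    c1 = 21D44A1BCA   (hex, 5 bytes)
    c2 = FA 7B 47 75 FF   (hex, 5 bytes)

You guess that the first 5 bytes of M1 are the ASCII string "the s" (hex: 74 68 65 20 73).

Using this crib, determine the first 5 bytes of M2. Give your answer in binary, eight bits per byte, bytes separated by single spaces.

10101111 11000111 01101000 01001110 01000110

First, c1 ⊕ c2 = (M1 ⊕ K) ⊕ (M2 ⊕ K) = M1 ⊕ M2, so the key drops out. Then M2 = (M1 ⊕ M2) ⊕ M1 over the first 5 bytes.
byte 0: (21 ^ fa) ^ 74 = db ^ 74 = af
byte 1: (d4 ^ 7b) ^ 68 = af ^ 68 = c7
byte 2: (4a ^ 47) ^ 65 = 0d ^ 65 = 68
byte 3: (1b ^ 75) ^ 20 = 6e ^ 20 = 4e
byte 4: (ca ^ ff) ^ 73 = 35 ^ 73 = 46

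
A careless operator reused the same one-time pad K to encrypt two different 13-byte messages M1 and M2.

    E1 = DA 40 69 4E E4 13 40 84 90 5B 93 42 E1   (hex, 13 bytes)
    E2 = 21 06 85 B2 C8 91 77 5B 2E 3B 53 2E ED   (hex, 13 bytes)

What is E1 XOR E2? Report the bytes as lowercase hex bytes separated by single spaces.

E1 ⊕ E2 = (M1 ⊕ K) ⊕ (M2 ⊕ K) = M1 ⊕ M2 — the shared key cancels under XOR.
218 xor  33 = 251
 64 xor   6 =  70
105 xor 133 = 236
 78 xor 178 = 252
228 xor 200 =  44
 19 xor 145 = 130
 64 xor 119 =  55
132 xor  91 = 223
144 xor  46 = 190
 91 xor  59 =  96
147 xor  83 = 192
 66 xor  46 = 108
225 xor 237 =  12

fb 46 ec fc 2c 82 37 df be 60 c0 6c 0c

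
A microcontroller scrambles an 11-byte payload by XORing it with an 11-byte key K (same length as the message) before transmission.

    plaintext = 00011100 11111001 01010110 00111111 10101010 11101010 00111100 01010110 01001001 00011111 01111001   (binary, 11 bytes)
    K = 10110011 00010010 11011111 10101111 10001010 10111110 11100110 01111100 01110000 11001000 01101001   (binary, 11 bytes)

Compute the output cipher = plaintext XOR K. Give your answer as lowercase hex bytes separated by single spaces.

af eb 89 90 20 54 da 2a 39 d7 10

XOR is its own inverse, so applying the key byte-wise gives the result directly.
1c ⊕ b3 = af
f9 ⊕ 12 = eb
56 ⊕ df = 89
3f ⊕ af = 90
aa ⊕ 8a = 20
ea ⊕ be = 54
3c ⊕ e6 = da
56 ⊕ 7c = 2a
49 ⊕ 70 = 39
1f ⊕ c8 = d7
79 ⊕ 69 = 10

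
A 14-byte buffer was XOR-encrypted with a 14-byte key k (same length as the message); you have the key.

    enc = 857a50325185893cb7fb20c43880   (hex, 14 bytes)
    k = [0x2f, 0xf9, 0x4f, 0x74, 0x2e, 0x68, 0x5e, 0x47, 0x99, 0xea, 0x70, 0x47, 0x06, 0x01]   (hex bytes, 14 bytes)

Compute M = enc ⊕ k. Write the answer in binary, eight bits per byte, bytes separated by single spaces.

10101010 10000011 00011111 01000110 01111111 11101101 11010111 01111011 00101110 00010001 01010000 10000011 00111110 10000001

XOR is its own inverse, so applying the key byte-wise gives the result directly.
byte 0: 85 ⊕ 2f = aa
byte 1: 7a ⊕ f9 = 83
byte 2: 50 ⊕ 4f = 1f
byte 3: 32 ⊕ 74 = 46
byte 4: 51 ⊕ 2e = 7f
byte 5: 85 ⊕ 68 = ed
byte 6: 89 ⊕ 5e = d7
byte 7: 3c ⊕ 47 = 7b
byte 8: b7 ⊕ 99 = 2e
byte 9: fb ⊕ ea = 11
byte 10: 20 ⊕ 70 = 50
byte 11: c4 ⊕ 47 = 83
byte 12: 38 ⊕ 06 = 3e
byte 13: 80 ⊕ 01 = 81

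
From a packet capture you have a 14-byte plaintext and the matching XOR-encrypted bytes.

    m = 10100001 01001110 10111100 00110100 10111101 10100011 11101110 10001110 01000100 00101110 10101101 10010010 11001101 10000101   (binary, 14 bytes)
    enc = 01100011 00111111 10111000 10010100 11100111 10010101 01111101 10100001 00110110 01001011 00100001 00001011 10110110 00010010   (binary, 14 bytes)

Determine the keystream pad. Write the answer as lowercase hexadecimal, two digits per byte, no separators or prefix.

Since enc = m ⊕ pad, XORing both sides with m gives pad = m ⊕ enc.
a1 XOR 63 = c2
4e XOR 3f = 71
bc XOR b8 = 04
34 XOR 94 = a0
bd XOR e7 = 5a
a3 XOR 95 = 36
ee XOR 7d = 93
8e XOR a1 = 2f
44 XOR 36 = 72
2e XOR 4b = 65
ad XOR 21 = 8c
92 XOR 0b = 99
cd XOR b6 = 7b
85 XOR 12 = 97

c27104a05a36932f72658c997b97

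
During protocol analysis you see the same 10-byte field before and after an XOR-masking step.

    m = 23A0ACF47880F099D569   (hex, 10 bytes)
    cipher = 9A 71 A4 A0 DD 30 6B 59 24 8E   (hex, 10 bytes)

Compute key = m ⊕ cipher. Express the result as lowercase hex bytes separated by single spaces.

Since cipher = m ⊕ key, XORing both sides with m gives key = m ⊕ cipher.
23 ⊕ 9a = b9
a0 ⊕ 71 = d1
ac ⊕ a4 = 08
f4 ⊕ a0 = 54
78 ⊕ dd = a5
80 ⊕ 30 = b0
f0 ⊕ 6b = 9b
99 ⊕ 59 = c0
d5 ⊕ 24 = f1
69 ⊕ 8e = e7

b9 d1 08 54 a5 b0 9b c0 f1 e7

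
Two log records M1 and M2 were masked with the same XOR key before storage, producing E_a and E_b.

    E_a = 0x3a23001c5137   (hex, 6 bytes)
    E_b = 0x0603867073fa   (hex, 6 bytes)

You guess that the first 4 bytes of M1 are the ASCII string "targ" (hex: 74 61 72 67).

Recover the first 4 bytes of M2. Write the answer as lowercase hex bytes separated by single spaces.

48 41 f4 0b

First, E_a ⊕ E_b = (M1 ⊕ K) ⊕ (M2 ⊕ K) = M1 ⊕ M2, so the key drops out. Then M2 = (M1 ⊕ M2) ⊕ M1 over the first 4 bytes.
byte 0: (3a ⊕ 06) ⊕ 74 = 3c ⊕ 74 = 48
byte 1: (23 ⊕ 03) ⊕ 61 = 20 ⊕ 61 = 41
byte 2: (00 ⊕ 86) ⊕ 72 = 86 ⊕ 72 = f4
byte 3: (1c ⊕ 70) ⊕ 67 = 6c ⊕ 67 = 0b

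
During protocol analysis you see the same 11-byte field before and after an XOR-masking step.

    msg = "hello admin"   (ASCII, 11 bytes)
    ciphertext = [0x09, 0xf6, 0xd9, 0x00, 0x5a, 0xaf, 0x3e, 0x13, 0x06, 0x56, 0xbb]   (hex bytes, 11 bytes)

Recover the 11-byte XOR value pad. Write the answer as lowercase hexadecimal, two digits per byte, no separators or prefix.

Since ciphertext = msg ⊕ pad, XORing both sides with msg gives pad = msg ⊕ ciphertext.
104 XOR   9 =  97
101 XOR 246 = 147
108 XOR 217 = 181
108 XOR   0 = 108
111 XOR  90 =  53
 32 XOR 175 = 143
 97 XOR  62 =  95
100 XOR  19 = 119
109 XOR   6 = 107
105 XOR  86 =  63
110 XOR 187 = 213

6193b56c358f5f776b3fd5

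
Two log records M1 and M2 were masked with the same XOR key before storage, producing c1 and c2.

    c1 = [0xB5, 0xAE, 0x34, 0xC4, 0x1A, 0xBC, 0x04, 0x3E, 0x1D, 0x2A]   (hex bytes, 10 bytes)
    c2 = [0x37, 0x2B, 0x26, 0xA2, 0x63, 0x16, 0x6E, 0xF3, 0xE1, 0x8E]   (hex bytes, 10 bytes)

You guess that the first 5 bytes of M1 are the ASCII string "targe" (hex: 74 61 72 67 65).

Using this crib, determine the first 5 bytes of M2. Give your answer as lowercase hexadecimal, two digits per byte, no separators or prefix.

f6e460011c

First, c1 ⊕ c2 = (M1 ⊕ K) ⊕ (M2 ⊕ K) = M1 ⊕ M2, so the key drops out. Then M2 = (M1 ⊕ M2) ⊕ M1 over the first 5 bytes.
byte 0: (b5 xor 37) xor 74 = 82 xor 74 = f6
byte 1: (ae xor 2b) xor 61 = 85 xor 61 = e4
byte 2: (34 xor 26) xor 72 = 12 xor 72 = 60
byte 3: (c4 xor a2) xor 67 = 66 xor 67 = 01
byte 4: (1a xor 63) xor 65 = 79 xor 65 = 1c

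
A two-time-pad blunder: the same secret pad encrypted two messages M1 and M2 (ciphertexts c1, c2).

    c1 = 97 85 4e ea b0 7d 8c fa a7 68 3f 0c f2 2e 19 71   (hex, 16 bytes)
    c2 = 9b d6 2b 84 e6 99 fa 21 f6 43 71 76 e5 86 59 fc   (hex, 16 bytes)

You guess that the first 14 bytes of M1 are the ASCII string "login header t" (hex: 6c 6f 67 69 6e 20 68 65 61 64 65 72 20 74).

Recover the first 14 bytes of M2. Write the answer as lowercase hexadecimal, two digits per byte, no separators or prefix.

603c020738c41ebe304f2b0837dc

First, c1 ⊕ c2 = (M1 ⊕ K) ⊕ (M2 ⊕ K) = M1 ⊕ M2, so the key drops out. Then M2 = (M1 ⊕ M2) ⊕ M1 over the first 14 bytes.
byte 0: (97 XOR 9b) XOR 6c = 0c XOR 6c = 60
byte 1: (85 XOR d6) XOR 6f = 53 XOR 6f = 3c
byte 2: (4e XOR 2b) XOR 67 = 65 XOR 67 = 02
byte 3: (ea XOR 84) XOR 69 = 6e XOR 69 = 07
byte 4: (b0 XOR e6) XOR 6e = 56 XOR 6e = 38
byte 5: (7d XOR 99) XOR 20 = e4 XOR 20 = c4
byte 6: (8c XOR fa) XOR 68 = 76 XOR 68 = 1e
byte 7: (fa XOR 21) XOR 65 = db XOR 65 = be
byte 8: (a7 XOR f6) XOR 61 = 51 XOR 61 = 30
byte 9: (68 XOR 43) XOR 64 = 2b XOR 64 = 4f
byte 10: (3f XOR 71) XOR 65 = 4e XOR 65 = 2b
byte 11: (0c XOR 76) XOR 72 = 7a XOR 72 = 08
byte 12: (f2 XOR e5) XOR 20 = 17 XOR 20 = 37
byte 13: (2e XOR 86) XOR 74 = a8 XOR 74 = dc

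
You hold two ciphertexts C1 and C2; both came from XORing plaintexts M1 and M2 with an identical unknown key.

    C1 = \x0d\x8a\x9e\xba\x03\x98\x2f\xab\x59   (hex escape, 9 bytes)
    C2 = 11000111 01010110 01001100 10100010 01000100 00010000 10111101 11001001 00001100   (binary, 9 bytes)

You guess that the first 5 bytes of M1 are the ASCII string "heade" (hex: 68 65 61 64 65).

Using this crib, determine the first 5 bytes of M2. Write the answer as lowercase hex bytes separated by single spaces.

a2 b9 b3 7c 22

First, C1 ⊕ C2 = (M1 ⊕ K) ⊕ (M2 ⊕ K) = M1 ⊕ M2, so the key drops out. Then M2 = (M1 ⊕ M2) ⊕ M1 over the first 5 bytes.
byte 0: (0d ⊕ c7) ⊕ 68 = ca ⊕ 68 = a2
byte 1: (8a ⊕ 56) ⊕ 65 = dc ⊕ 65 = b9
byte 2: (9e ⊕ 4c) ⊕ 61 = d2 ⊕ 61 = b3
byte 3: (ba ⊕ a2) ⊕ 64 = 18 ⊕ 64 = 7c
byte 4: (03 ⊕ 44) ⊕ 65 = 47 ⊕ 65 = 22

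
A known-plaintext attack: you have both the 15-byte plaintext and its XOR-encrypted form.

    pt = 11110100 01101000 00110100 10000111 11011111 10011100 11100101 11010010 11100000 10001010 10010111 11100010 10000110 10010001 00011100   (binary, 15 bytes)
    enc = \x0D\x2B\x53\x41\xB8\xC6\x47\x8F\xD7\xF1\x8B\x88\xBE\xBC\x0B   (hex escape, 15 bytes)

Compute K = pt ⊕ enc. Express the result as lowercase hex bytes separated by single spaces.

Since enc = pt ⊕ K, XORing both sides with pt gives K = pt ⊕ enc.
f4 ^ 0d = f9
68 ^ 2b = 43
34 ^ 53 = 67
87 ^ 41 = c6
df ^ b8 = 67
9c ^ c6 = 5a
e5 ^ 47 = a2
d2 ^ 8f = 5d
e0 ^ d7 = 37
8a ^ f1 = 7b
97 ^ 8b = 1c
e2 ^ 88 = 6a
86 ^ be = 38
91 ^ bc = 2d
1c ^ 0b = 17

f9 43 67 c6 67 5a a2 5d 37 7b 1c 6a 38 2d 17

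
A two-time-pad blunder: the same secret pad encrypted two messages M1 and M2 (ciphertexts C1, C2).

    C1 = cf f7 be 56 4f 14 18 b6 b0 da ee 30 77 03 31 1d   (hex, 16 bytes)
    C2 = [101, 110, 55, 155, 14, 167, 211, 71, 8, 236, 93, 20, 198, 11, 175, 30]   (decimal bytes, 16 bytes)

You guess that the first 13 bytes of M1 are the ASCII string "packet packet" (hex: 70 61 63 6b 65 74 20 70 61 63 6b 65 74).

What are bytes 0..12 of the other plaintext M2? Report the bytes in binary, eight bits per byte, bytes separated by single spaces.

First, C1 ⊕ C2 = (M1 ⊕ K) ⊕ (M2 ⊕ K) = M1 ⊕ M2, so the key drops out. Then M2 = (M1 ⊕ M2) ⊕ M1 over the first 13 bytes.
byte 0: (cf XOR 65) XOR 70 = aa XOR 70 = da
byte 1: (f7 XOR 6e) XOR 61 = 99 XOR 61 = f8
byte 2: (be XOR 37) XOR 63 = 89 XOR 63 = ea
byte 3: (56 XOR 9b) XOR 6b = cd XOR 6b = a6
byte 4: (4f XOR 0e) XOR 65 = 41 XOR 65 = 24
byte 5: (14 XOR a7) XOR 74 = b3 XOR 74 = c7
byte 6: (18 XOR d3) XOR 20 = cb XOR 20 = eb
byte 7: (b6 XOR 47) XOR 70 = f1 XOR 70 = 81
byte 8: (b0 XOR 08) XOR 61 = b8 XOR 61 = d9
byte 9: (da XOR ec) XOR 63 = 36 XOR 63 = 55
byte 10: (ee XOR 5d) XOR 6b = b3 XOR 6b = d8
byte 11: (30 XOR 14) XOR 65 = 24 XOR 65 = 41
byte 12: (77 XOR c6) XOR 74 = b1 XOR 74 = c5

11011010 11111000 11101010 10100110 00100100 11000111 11101011 10000001 11011001 01010101 11011000 01000001 11000101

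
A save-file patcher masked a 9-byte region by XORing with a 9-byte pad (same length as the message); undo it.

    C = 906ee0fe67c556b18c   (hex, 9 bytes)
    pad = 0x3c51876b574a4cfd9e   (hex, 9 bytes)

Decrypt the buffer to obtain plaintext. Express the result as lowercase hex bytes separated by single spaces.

90 XOR 3c = ac
6e XOR 51 = 3f
e0 XOR 87 = 67
fe XOR 6b = 95
67 XOR 57 = 30
c5 XOR 4a = 8f
56 XOR 4c = 1a
b1 XOR fd = 4c
8c XOR 9e = 12

ac 3f 67 95 30 8f 1a 4c 12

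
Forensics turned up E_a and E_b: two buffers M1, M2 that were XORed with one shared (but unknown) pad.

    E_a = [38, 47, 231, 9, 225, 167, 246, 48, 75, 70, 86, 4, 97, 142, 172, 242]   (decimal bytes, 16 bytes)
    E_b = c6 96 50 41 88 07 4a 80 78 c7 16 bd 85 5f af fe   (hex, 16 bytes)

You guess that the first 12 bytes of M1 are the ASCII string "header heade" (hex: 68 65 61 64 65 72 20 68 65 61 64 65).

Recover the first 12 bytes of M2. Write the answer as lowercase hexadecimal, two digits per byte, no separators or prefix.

First, E_a ⊕ E_b = (M1 ⊕ K) ⊕ (M2 ⊕ K) = M1 ⊕ M2, so the key drops out. Then M2 = (M1 ⊕ M2) ⊕ M1 over the first 12 bytes.
byte 0: (26 XOR c6) XOR 68 = e0 XOR 68 = 88
byte 1: (2f XOR 96) XOR 65 = b9 XOR 65 = dc
byte 2: (e7 XOR 50) XOR 61 = b7 XOR 61 = d6
byte 3: (09 XOR 41) XOR 64 = 48 XOR 64 = 2c
byte 4: (e1 XOR 88) XOR 65 = 69 XOR 65 = 0c
byte 5: (a7 XOR 07) XOR 72 = a0 XOR 72 = d2
byte 6: (f6 XOR 4a) XOR 20 = bc XOR 20 = 9c
byte 7: (30 XOR 80) XOR 68 = b0 XOR 68 = d8
byte 8: (4b XOR 78) XOR 65 = 33 XOR 65 = 56
byte 9: (46 XOR c7) XOR 61 = 81 XOR 61 = e0
byte 10: (56 XOR 16) XOR 64 = 40 XOR 64 = 24
byte 11: (04 XOR bd) XOR 65 = b9 XOR 65 = dc

88dcd62c0cd29cd856e024dc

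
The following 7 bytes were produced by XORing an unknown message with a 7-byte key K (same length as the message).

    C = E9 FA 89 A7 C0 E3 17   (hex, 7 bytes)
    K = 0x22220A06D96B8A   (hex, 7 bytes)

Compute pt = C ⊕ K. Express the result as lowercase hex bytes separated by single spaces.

11101001 XOR 00100010 = 11001011
11111010 XOR 00100010 = 11011000
10001001 XOR 00001010 = 10000011
10100111 XOR 00000110 = 10100001
11000000 XOR 11011001 = 00011001
11100011 XOR 01101011 = 10001000
00010111 XOR 10001010 = 10011101

cb d8 83 a1 19 88 9d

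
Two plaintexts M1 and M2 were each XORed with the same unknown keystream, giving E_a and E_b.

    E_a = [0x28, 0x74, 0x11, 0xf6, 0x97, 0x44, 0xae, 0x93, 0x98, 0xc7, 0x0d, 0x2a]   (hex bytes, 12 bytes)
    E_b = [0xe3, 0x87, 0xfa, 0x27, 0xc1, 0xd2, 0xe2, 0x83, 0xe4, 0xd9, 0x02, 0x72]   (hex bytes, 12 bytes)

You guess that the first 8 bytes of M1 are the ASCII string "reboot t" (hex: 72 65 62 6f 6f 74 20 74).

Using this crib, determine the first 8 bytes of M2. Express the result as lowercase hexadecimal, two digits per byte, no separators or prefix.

b99689be39e26c64

First, E_a ⊕ E_b = (M1 ⊕ K) ⊕ (M2 ⊕ K) = M1 ⊕ M2, so the key drops out. Then M2 = (M1 ⊕ M2) ⊕ M1 over the first 8 bytes.
byte 0: (28 xor e3) xor 72 = cb xor 72 = b9
byte 1: (74 xor 87) xor 65 = f3 xor 65 = 96
byte 2: (11 xor fa) xor 62 = eb xor 62 = 89
byte 3: (f6 xor 27) xor 6f = d1 xor 6f = be
byte 4: (97 xor c1) xor 6f = 56 xor 6f = 39
byte 5: (44 xor d2) xor 74 = 96 xor 74 = e2
byte 6: (ae xor e2) xor 20 = 4c xor 20 = 6c
byte 7: (93 xor 83) xor 74 = 10 xor 74 = 64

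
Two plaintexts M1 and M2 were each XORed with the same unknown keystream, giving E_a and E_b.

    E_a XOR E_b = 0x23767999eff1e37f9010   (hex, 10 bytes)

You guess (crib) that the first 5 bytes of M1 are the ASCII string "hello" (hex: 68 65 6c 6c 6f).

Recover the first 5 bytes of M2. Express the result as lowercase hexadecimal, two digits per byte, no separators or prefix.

Since E_a ⊕ E_b = M1 ⊕ M2, XORing with the guessed M1 bytes yields the corresponding M2 bytes: M2 = (E_a ⊕ E_b) ⊕ M1.
23 ^ 68 = 4b
76 ^ 65 = 13
79 ^ 6c = 15
99 ^ 6c = f5
ef ^ 6f = 80

4b1315f580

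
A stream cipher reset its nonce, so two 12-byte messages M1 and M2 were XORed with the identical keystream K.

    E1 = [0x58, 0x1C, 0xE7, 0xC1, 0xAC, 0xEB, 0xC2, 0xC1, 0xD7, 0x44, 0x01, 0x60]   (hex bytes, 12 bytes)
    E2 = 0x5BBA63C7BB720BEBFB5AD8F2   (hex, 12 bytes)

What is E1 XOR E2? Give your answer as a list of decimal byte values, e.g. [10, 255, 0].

E1 ⊕ E2 = (M1 ⊕ K) ⊕ (M2 ⊕ K) = M1 ⊕ M2 — the shared key cancels under XOR.
byte 0: 58 ^ 5b = 03
byte 1: 1c ^ ba = a6
byte 2: e7 ^ 63 = 84
byte 3: c1 ^ c7 = 06
byte 4: ac ^ bb = 17
byte 5: eb ^ 72 = 99
byte 6: c2 ^ 0b = c9
byte 7: c1 ^ eb = 2a
byte 8: d7 ^ fb = 2c
byte 9: 44 ^ 5a = 1e
byte 10: 01 ^ d8 = d9
byte 11: 60 ^ f2 = 92

[3, 166, 132, 6, 23, 153, 201, 42, 44, 30, 217, 146]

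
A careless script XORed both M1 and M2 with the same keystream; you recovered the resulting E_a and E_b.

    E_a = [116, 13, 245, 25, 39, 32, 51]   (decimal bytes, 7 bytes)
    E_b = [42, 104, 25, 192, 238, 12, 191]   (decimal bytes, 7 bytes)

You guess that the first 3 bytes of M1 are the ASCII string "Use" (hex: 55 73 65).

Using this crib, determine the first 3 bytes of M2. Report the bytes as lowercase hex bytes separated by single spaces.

First, E_a ⊕ E_b = (M1 ⊕ K) ⊕ (M2 ⊕ K) = M1 ⊕ M2, so the key drops out. Then M2 = (M1 ⊕ M2) ⊕ M1 over the first 3 bytes.
byte 0: (74 xor 2a) xor 55 = 5e xor 55 = 0b
byte 1: (0d xor 68) xor 73 = 65 xor 73 = 16
byte 2: (f5 xor 19) xor 65 = ec xor 65 = 89

0b 16 89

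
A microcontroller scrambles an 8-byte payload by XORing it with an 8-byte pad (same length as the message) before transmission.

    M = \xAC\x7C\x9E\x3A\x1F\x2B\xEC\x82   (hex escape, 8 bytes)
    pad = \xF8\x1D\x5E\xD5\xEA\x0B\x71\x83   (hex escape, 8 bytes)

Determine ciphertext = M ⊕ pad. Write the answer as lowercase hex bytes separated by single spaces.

ac XOR f8 = 54
7c XOR 1d = 61
9e XOR 5e = c0
3a XOR d5 = ef
1f XOR ea = f5
2b XOR 0b = 20
ec XOR 71 = 9d
82 XOR 83 = 01

54 61 c0 ef f5 20 9d 01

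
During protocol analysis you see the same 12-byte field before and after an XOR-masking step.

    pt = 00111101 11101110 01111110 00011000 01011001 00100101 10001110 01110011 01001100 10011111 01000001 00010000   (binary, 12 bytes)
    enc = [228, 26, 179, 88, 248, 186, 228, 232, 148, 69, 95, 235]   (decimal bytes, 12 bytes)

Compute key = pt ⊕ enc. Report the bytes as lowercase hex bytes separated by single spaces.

d9 f4 cd 40 a1 9f 6a 9b d8 da 1e fb

Since enc = pt ⊕ key, XORing both sides with pt gives key = pt ⊕ enc.
byte 0: 3d xor e4 = d9
byte 1: ee xor 1a = f4
byte 2: 7e xor b3 = cd
byte 3: 18 xor 58 = 40
byte 4: 59 xor f8 = a1
byte 5: 25 xor ba = 9f
byte 6: 8e xor e4 = 6a
byte 7: 73 xor e8 = 9b
byte 8: 4c xor 94 = d8
byte 9: 9f xor 45 = da
byte 10: 41 xor 5f = 1e
byte 11: 10 xor eb = fb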